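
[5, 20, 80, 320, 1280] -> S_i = 5*4^i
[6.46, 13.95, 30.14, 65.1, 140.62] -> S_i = 6.46*2.16^i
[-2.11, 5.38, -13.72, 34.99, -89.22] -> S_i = -2.11*(-2.55)^i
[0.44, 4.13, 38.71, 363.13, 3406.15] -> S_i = 0.44*9.38^i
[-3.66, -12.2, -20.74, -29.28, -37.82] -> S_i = -3.66 + -8.54*i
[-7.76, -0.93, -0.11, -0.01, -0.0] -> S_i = -7.76*0.12^i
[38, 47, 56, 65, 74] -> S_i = 38 + 9*i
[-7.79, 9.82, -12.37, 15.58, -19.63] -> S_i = -7.79*(-1.26)^i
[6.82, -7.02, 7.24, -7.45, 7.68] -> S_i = 6.82*(-1.03)^i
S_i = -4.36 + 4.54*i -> [-4.36, 0.18, 4.72, 9.26, 13.8]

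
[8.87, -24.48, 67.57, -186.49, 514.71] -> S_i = 8.87*(-2.76)^i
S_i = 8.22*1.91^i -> [8.22, 15.7, 29.99, 57.28, 109.4]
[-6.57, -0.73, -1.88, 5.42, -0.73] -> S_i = Random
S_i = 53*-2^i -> [53, -106, 212, -424, 848]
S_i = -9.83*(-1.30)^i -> [-9.83, 12.78, -16.61, 21.6, -28.08]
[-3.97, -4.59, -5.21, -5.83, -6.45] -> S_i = -3.97 + -0.62*i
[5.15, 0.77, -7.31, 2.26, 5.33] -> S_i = Random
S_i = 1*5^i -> [1, 5, 25, 125, 625]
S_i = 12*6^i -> [12, 72, 432, 2592, 15552]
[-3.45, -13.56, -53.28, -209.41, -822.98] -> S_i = -3.45*3.93^i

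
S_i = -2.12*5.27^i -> [-2.12, -11.17, -58.88, -310.29, -1635.23]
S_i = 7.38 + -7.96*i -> [7.38, -0.58, -8.54, -16.5, -24.46]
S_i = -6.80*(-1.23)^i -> [-6.8, 8.36, -10.29, 12.65, -15.56]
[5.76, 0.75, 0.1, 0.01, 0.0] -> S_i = 5.76*0.13^i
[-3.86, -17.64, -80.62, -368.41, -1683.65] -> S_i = -3.86*4.57^i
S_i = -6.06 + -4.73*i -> [-6.06, -10.79, -15.52, -20.25, -24.98]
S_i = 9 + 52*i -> [9, 61, 113, 165, 217]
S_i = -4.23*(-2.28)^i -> [-4.23, 9.64, -21.99, 50.14, -114.31]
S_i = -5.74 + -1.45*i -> [-5.74, -7.19, -8.64, -10.09, -11.54]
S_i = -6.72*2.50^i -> [-6.72, -16.8, -42.0, -105.0, -262.5]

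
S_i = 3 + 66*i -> [3, 69, 135, 201, 267]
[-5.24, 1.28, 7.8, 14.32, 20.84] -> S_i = -5.24 + 6.52*i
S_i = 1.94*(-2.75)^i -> [1.94, -5.34, 14.67, -40.35, 110.95]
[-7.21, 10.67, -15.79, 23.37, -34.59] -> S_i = -7.21*(-1.48)^i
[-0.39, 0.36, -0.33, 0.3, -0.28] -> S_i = -0.39*(-0.92)^i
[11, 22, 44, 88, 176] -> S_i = 11*2^i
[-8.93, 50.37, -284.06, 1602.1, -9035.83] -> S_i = -8.93*(-5.64)^i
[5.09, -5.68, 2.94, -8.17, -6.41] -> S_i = Random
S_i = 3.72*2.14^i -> [3.72, 7.96, 17.04, 36.46, 78.02]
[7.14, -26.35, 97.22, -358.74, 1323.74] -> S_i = 7.14*(-3.69)^i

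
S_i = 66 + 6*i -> [66, 72, 78, 84, 90]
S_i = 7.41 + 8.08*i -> [7.41, 15.49, 23.57, 31.65, 39.73]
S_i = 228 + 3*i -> [228, 231, 234, 237, 240]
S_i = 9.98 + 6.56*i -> [9.98, 16.54, 23.1, 29.66, 36.22]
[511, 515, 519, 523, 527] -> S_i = 511 + 4*i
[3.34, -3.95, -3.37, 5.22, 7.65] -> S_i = Random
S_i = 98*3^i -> [98, 294, 882, 2646, 7938]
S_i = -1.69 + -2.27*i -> [-1.69, -3.96, -6.23, -8.5, -10.77]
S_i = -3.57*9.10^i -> [-3.57, -32.49, -295.63, -2690.25, -24481.26]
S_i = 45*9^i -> [45, 405, 3645, 32805, 295245]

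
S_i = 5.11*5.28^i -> [5.11, 26.98, 142.46, 752.18, 3971.52]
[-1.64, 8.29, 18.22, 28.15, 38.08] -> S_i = -1.64 + 9.93*i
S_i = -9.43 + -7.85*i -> [-9.43, -17.28, -25.13, -32.98, -40.83]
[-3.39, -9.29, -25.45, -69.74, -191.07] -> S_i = -3.39*2.74^i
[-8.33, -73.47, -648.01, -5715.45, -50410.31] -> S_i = -8.33*8.82^i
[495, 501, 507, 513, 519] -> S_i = 495 + 6*i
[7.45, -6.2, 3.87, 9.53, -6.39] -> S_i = Random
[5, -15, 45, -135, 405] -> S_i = 5*-3^i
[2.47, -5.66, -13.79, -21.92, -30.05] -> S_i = 2.47 + -8.13*i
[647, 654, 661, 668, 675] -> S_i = 647 + 7*i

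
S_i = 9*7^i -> [9, 63, 441, 3087, 21609]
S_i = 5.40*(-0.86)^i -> [5.4, -4.64, 3.99, -3.43, 2.95]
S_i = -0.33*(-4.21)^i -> [-0.33, 1.39, -5.85, 24.62, -103.67]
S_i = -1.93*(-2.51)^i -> [-1.93, 4.84, -12.16, 30.52, -76.6]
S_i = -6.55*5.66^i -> [-6.55, -37.07, -209.83, -1187.66, -6722.13]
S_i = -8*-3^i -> [-8, 24, -72, 216, -648]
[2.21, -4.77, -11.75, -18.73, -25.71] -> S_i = 2.21 + -6.98*i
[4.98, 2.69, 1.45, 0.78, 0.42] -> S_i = 4.98*0.54^i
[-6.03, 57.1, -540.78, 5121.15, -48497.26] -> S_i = -6.03*(-9.47)^i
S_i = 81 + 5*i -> [81, 86, 91, 96, 101]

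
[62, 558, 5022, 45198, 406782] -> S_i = 62*9^i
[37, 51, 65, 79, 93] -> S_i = 37 + 14*i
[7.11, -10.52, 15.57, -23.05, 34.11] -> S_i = 7.11*(-1.48)^i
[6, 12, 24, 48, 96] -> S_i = 6*2^i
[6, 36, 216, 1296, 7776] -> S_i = 6*6^i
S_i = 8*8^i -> [8, 64, 512, 4096, 32768]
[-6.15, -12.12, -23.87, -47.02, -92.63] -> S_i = -6.15*1.97^i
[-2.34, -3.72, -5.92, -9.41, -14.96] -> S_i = -2.34*1.59^i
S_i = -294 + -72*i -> [-294, -366, -438, -510, -582]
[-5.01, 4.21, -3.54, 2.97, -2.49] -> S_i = -5.01*(-0.84)^i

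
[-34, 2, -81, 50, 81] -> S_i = Random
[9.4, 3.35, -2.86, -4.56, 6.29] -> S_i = Random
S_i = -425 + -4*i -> [-425, -429, -433, -437, -441]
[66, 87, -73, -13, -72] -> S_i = Random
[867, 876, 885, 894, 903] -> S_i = 867 + 9*i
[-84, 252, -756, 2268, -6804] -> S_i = -84*-3^i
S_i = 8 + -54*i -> [8, -46, -100, -154, -208]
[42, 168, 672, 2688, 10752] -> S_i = 42*4^i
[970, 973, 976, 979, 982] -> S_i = 970 + 3*i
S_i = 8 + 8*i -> [8, 16, 24, 32, 40]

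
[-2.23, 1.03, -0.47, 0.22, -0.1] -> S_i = -2.23*(-0.46)^i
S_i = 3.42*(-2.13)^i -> [3.42, -7.28, 15.52, -33.05, 70.4]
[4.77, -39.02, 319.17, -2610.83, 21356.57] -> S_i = 4.77*(-8.18)^i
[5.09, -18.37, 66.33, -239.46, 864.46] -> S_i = 5.09*(-3.61)^i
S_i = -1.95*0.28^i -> [-1.95, -0.55, -0.15, -0.04, -0.01]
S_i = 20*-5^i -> [20, -100, 500, -2500, 12500]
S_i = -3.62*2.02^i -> [-3.62, -7.31, -14.77, -29.84, -60.27]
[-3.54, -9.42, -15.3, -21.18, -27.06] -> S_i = -3.54 + -5.88*i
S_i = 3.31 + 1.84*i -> [3.31, 5.15, 6.99, 8.83, 10.67]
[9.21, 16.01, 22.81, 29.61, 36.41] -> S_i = 9.21 + 6.80*i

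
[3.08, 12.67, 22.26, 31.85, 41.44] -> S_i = 3.08 + 9.59*i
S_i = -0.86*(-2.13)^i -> [-0.86, 1.83, -3.9, 8.31, -17.7]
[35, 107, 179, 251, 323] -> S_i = 35 + 72*i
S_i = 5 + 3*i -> [5, 8, 11, 14, 17]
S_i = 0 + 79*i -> [0, 79, 158, 237, 316]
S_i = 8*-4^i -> [8, -32, 128, -512, 2048]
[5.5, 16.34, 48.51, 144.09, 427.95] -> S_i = 5.50*2.97^i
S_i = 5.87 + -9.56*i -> [5.87, -3.69, -13.25, -22.81, -32.37]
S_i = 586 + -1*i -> [586, 585, 584, 583, 582]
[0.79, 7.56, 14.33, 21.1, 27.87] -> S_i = 0.79 + 6.77*i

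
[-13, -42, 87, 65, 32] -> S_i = Random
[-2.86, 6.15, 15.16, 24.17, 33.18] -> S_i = -2.86 + 9.01*i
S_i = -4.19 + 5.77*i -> [-4.19, 1.58, 7.35, 13.12, 18.89]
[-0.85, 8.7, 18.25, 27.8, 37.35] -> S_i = -0.85 + 9.55*i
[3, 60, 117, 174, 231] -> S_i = 3 + 57*i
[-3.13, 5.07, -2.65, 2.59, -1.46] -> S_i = Random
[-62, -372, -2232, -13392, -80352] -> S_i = -62*6^i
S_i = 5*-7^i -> [5, -35, 245, -1715, 12005]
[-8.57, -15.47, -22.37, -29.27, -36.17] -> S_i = -8.57 + -6.90*i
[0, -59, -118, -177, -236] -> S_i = 0 + -59*i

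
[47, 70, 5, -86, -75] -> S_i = Random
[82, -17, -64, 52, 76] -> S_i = Random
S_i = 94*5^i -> [94, 470, 2350, 11750, 58750]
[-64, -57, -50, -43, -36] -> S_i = -64 + 7*i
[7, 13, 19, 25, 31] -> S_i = 7 + 6*i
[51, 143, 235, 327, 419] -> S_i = 51 + 92*i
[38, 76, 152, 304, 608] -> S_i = 38*2^i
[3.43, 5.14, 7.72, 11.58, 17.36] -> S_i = 3.43*1.50^i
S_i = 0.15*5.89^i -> [0.15, 0.88, 5.2, 30.65, 180.53]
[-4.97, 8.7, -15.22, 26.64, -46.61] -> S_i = -4.97*(-1.75)^i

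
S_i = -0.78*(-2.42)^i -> [-0.78, 1.89, -4.57, 11.05, -26.75]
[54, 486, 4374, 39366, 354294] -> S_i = 54*9^i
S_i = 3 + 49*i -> [3, 52, 101, 150, 199]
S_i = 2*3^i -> [2, 6, 18, 54, 162]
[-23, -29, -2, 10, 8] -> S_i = Random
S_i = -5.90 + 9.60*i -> [-5.9, 3.7, 13.3, 22.9, 32.5]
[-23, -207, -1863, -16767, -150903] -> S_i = -23*9^i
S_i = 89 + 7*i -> [89, 96, 103, 110, 117]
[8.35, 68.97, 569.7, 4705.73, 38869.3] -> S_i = 8.35*8.26^i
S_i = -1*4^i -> [-1, -4, -16, -64, -256]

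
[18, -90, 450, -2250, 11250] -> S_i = 18*-5^i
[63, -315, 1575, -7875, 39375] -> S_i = 63*-5^i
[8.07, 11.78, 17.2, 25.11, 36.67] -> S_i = 8.07*1.46^i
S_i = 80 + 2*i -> [80, 82, 84, 86, 88]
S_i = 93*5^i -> [93, 465, 2325, 11625, 58125]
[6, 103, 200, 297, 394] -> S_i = 6 + 97*i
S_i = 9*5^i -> [9, 45, 225, 1125, 5625]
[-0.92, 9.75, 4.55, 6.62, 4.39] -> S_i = Random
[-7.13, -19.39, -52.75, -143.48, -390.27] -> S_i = -7.13*2.72^i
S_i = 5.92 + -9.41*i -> [5.92, -3.49, -12.9, -22.31, -31.72]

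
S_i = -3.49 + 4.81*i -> [-3.49, 1.32, 6.13, 10.94, 15.75]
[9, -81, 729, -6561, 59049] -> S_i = 9*-9^i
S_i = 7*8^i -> [7, 56, 448, 3584, 28672]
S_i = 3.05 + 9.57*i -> [3.05, 12.62, 22.19, 31.76, 41.33]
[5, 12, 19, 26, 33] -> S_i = 5 + 7*i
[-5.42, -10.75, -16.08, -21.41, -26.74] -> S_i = -5.42 + -5.33*i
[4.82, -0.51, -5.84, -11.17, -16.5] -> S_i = 4.82 + -5.33*i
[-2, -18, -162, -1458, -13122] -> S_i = -2*9^i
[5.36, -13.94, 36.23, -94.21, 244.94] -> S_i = 5.36*(-2.60)^i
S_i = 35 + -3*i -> [35, 32, 29, 26, 23]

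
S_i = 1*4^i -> [1, 4, 16, 64, 256]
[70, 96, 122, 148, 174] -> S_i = 70 + 26*i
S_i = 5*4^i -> [5, 20, 80, 320, 1280]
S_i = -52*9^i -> [-52, -468, -4212, -37908, -341172]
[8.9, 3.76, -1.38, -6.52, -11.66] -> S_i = 8.90 + -5.14*i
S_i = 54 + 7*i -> [54, 61, 68, 75, 82]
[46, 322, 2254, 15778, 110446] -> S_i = 46*7^i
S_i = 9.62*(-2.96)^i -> [9.62, -28.48, 84.29, -249.49, 738.49]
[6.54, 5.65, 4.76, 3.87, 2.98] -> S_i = 6.54 + -0.89*i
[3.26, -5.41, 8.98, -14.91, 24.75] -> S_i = 3.26*(-1.66)^i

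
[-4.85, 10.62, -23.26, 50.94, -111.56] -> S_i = -4.85*(-2.19)^i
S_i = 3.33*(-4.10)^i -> [3.33, -13.65, 55.98, -229.51, 940.98]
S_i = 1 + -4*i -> [1, -3, -7, -11, -15]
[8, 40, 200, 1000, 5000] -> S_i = 8*5^i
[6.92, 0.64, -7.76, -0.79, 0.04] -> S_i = Random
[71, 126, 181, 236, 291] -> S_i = 71 + 55*i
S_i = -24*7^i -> [-24, -168, -1176, -8232, -57624]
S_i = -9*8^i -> [-9, -72, -576, -4608, -36864]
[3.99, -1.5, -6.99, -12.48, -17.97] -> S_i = 3.99 + -5.49*i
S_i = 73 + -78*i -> [73, -5, -83, -161, -239]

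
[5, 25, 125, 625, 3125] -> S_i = 5*5^i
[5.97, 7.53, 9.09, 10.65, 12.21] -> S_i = 5.97 + 1.56*i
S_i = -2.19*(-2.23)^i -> [-2.19, 4.88, -10.89, 24.29, -54.16]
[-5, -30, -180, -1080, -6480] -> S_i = -5*6^i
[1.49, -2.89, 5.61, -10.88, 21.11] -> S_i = 1.49*(-1.94)^i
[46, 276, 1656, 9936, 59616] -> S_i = 46*6^i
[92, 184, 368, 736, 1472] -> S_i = 92*2^i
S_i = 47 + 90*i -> [47, 137, 227, 317, 407]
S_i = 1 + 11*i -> [1, 12, 23, 34, 45]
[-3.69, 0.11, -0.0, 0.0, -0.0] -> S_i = -3.69*(-0.03)^i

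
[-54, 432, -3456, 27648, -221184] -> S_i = -54*-8^i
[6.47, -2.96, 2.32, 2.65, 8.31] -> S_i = Random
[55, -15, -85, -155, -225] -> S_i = 55 + -70*i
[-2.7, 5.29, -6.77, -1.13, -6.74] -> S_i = Random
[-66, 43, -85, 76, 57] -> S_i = Random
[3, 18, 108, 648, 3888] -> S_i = 3*6^i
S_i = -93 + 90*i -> [-93, -3, 87, 177, 267]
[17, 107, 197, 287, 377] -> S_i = 17 + 90*i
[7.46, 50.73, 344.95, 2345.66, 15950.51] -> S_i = 7.46*6.80^i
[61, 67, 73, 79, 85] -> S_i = 61 + 6*i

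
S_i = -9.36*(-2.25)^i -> [-9.36, 21.06, -47.38, 106.62, -239.89]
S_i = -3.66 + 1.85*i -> [-3.66, -1.81, 0.04, 1.89, 3.74]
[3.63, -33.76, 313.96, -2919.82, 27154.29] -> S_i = 3.63*(-9.30)^i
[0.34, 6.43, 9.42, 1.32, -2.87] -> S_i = Random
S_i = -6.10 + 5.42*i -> [-6.1, -0.68, 4.74, 10.16, 15.58]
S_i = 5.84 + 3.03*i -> [5.84, 8.87, 11.9, 14.93, 17.96]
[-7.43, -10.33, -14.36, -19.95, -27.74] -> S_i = -7.43*1.39^i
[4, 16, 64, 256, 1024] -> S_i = 4*4^i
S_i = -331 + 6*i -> [-331, -325, -319, -313, -307]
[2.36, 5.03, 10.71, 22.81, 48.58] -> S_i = 2.36*2.13^i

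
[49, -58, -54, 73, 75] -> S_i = Random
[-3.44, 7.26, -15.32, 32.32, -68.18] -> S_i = -3.44*(-2.11)^i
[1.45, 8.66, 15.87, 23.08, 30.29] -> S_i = 1.45 + 7.21*i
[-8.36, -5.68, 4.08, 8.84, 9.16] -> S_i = Random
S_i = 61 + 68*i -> [61, 129, 197, 265, 333]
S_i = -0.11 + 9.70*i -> [-0.11, 9.59, 19.29, 28.99, 38.69]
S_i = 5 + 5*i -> [5, 10, 15, 20, 25]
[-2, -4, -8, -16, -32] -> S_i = -2*2^i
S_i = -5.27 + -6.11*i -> [-5.27, -11.38, -17.49, -23.6, -29.71]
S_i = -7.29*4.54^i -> [-7.29, -33.1, -150.26, -682.17, -3097.07]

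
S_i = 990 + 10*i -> [990, 1000, 1010, 1020, 1030]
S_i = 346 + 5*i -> [346, 351, 356, 361, 366]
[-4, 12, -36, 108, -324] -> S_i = -4*-3^i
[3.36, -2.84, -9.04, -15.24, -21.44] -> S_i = 3.36 + -6.20*i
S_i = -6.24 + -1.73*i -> [-6.24, -7.97, -9.7, -11.43, -13.16]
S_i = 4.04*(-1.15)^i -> [4.04, -4.65, 5.34, -6.14, 7.07]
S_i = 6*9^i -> [6, 54, 486, 4374, 39366]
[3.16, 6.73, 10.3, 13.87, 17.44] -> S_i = 3.16 + 3.57*i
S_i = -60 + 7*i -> [-60, -53, -46, -39, -32]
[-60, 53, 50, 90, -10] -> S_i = Random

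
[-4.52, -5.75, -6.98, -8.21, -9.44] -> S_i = -4.52 + -1.23*i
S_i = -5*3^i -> [-5, -15, -45, -135, -405]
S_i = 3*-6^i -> [3, -18, 108, -648, 3888]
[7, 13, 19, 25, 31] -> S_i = 7 + 6*i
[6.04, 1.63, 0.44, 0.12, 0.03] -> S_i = 6.04*0.27^i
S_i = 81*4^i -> [81, 324, 1296, 5184, 20736]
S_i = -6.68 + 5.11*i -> [-6.68, -1.57, 3.54, 8.65, 13.76]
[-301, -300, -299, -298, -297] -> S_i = -301 + 1*i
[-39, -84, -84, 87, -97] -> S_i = Random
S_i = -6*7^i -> [-6, -42, -294, -2058, -14406]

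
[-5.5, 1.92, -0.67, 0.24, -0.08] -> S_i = -5.50*(-0.35)^i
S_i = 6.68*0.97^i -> [6.68, 6.48, 6.29, 6.1, 5.91]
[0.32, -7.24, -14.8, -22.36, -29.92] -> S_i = 0.32 + -7.56*i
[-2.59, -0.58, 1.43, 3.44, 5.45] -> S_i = -2.59 + 2.01*i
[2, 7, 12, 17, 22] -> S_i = 2 + 5*i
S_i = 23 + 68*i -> [23, 91, 159, 227, 295]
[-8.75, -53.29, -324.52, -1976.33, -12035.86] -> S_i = -8.75*6.09^i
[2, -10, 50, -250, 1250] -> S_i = 2*-5^i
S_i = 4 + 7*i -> [4, 11, 18, 25, 32]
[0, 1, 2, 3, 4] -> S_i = 0 + 1*i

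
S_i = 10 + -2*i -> [10, 8, 6, 4, 2]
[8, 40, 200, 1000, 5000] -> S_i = 8*5^i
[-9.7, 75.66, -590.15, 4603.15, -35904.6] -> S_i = -9.70*(-7.80)^i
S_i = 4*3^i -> [4, 12, 36, 108, 324]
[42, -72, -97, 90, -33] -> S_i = Random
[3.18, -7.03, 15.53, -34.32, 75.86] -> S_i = 3.18*(-2.21)^i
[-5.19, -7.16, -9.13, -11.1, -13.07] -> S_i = -5.19 + -1.97*i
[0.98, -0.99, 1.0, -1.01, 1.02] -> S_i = 0.98*(-1.01)^i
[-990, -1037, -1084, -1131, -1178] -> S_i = -990 + -47*i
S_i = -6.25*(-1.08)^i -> [-6.25, 6.75, -7.29, 7.87, -8.5]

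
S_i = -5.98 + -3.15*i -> [-5.98, -9.13, -12.28, -15.43, -18.58]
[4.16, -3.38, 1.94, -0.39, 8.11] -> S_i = Random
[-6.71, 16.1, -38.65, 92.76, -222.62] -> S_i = -6.71*(-2.40)^i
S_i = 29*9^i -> [29, 261, 2349, 21141, 190269]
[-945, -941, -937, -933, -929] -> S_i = -945 + 4*i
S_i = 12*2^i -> [12, 24, 48, 96, 192]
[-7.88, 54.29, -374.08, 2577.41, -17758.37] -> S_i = -7.88*(-6.89)^i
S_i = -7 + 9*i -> [-7, 2, 11, 20, 29]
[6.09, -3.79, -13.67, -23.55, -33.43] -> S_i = 6.09 + -9.88*i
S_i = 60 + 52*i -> [60, 112, 164, 216, 268]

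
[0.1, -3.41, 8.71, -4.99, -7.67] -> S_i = Random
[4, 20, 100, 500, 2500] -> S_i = 4*5^i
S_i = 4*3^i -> [4, 12, 36, 108, 324]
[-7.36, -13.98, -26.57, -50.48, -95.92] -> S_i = -7.36*1.90^i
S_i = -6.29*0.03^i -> [-6.29, -0.19, -0.01, -0.0, -0.0]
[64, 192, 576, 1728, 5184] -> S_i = 64*3^i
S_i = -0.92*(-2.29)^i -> [-0.92, 2.11, -4.82, 11.05, -25.3]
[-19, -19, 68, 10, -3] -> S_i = Random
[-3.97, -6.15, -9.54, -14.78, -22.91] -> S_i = -3.97*1.55^i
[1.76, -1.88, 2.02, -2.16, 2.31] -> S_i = 1.76*(-1.07)^i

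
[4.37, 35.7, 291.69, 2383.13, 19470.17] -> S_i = 4.37*8.17^i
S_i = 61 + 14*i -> [61, 75, 89, 103, 117]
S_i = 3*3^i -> [3, 9, 27, 81, 243]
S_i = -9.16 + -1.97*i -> [-9.16, -11.13, -13.1, -15.07, -17.04]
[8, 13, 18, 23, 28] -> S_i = 8 + 5*i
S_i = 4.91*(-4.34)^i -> [4.91, -21.31, 92.48, -401.38, 1741.97]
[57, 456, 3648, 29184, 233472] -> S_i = 57*8^i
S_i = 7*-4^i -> [7, -28, 112, -448, 1792]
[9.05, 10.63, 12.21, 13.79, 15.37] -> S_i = 9.05 + 1.58*i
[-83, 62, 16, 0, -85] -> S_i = Random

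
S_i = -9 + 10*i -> [-9, 1, 11, 21, 31]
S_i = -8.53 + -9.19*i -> [-8.53, -17.72, -26.91, -36.1, -45.29]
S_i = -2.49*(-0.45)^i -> [-2.49, 1.12, -0.5, 0.23, -0.1]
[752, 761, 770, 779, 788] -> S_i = 752 + 9*i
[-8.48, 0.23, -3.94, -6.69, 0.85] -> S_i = Random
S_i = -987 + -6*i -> [-987, -993, -999, -1005, -1011]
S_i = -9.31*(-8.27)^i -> [-9.31, 76.99, -636.74, 5265.82, -43548.35]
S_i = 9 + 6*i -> [9, 15, 21, 27, 33]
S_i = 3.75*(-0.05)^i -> [3.75, -0.19, 0.01, -0.0, 0.0]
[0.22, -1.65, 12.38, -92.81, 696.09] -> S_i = 0.22*(-7.50)^i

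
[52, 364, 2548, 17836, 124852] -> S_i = 52*7^i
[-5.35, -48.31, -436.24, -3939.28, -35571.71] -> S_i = -5.35*9.03^i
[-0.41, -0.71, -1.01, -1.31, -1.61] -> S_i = -0.41 + -0.30*i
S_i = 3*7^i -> [3, 21, 147, 1029, 7203]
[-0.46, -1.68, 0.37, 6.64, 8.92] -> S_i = Random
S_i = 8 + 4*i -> [8, 12, 16, 20, 24]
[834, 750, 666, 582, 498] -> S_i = 834 + -84*i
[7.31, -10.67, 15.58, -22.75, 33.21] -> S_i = 7.31*(-1.46)^i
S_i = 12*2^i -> [12, 24, 48, 96, 192]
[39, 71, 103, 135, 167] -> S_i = 39 + 32*i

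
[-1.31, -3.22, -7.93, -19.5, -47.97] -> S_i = -1.31*2.46^i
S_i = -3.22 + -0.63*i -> [-3.22, -3.85, -4.48, -5.11, -5.74]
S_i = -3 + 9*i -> [-3, 6, 15, 24, 33]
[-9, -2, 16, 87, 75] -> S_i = Random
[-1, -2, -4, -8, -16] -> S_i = -1*2^i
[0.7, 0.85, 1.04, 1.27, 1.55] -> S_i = 0.70*1.22^i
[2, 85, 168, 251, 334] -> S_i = 2 + 83*i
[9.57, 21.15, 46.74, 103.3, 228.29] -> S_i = 9.57*2.21^i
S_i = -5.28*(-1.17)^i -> [-5.28, 6.18, -7.23, 8.46, -9.89]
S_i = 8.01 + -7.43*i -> [8.01, 0.58, -6.85, -14.28, -21.71]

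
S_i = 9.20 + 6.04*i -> [9.2, 15.24, 21.28, 27.32, 33.36]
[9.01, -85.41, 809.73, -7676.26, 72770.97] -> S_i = 9.01*(-9.48)^i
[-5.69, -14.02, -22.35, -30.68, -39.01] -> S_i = -5.69 + -8.33*i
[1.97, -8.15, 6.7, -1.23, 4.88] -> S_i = Random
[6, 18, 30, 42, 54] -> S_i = 6 + 12*i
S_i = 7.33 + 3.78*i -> [7.33, 11.11, 14.89, 18.67, 22.45]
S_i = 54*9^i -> [54, 486, 4374, 39366, 354294]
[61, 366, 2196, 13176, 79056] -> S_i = 61*6^i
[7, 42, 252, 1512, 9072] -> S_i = 7*6^i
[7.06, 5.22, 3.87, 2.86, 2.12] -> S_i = 7.06*0.74^i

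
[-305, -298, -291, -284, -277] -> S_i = -305 + 7*i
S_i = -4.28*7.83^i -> [-4.28, -33.51, -262.4, -2054.61, -16087.58]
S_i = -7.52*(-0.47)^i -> [-7.52, 3.53, -1.66, 0.78, -0.37]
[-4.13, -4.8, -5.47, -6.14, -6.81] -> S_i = -4.13 + -0.67*i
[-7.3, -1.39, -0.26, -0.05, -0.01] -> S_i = -7.30*0.19^i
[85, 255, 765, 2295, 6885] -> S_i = 85*3^i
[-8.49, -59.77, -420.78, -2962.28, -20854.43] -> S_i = -8.49*7.04^i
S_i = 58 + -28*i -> [58, 30, 2, -26, -54]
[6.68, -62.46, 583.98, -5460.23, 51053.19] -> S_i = 6.68*(-9.35)^i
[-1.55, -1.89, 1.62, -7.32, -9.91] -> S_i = Random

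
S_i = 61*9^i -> [61, 549, 4941, 44469, 400221]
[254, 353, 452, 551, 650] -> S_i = 254 + 99*i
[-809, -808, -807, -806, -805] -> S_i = -809 + 1*i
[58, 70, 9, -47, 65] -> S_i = Random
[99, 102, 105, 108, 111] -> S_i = 99 + 3*i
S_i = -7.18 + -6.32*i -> [-7.18, -13.5, -19.82, -26.14, -32.46]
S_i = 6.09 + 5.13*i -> [6.09, 11.22, 16.35, 21.48, 26.61]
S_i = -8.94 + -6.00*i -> [-8.94, -14.94, -20.94, -26.94, -32.94]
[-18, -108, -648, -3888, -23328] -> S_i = -18*6^i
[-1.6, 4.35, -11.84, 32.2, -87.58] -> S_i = -1.60*(-2.72)^i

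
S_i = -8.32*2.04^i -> [-8.32, -16.97, -34.62, -70.63, -144.09]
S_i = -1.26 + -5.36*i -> [-1.26, -6.62, -11.98, -17.34, -22.7]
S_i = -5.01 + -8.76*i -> [-5.01, -13.77, -22.53, -31.29, -40.05]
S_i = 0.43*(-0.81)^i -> [0.43, -0.35, 0.28, -0.23, 0.19]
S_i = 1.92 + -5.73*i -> [1.92, -3.81, -9.54, -15.27, -21.0]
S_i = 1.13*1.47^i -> [1.13, 1.66, 2.44, 3.59, 5.28]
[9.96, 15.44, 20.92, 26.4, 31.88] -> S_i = 9.96 + 5.48*i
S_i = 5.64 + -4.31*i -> [5.64, 1.33, -2.98, -7.29, -11.6]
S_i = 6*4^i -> [6, 24, 96, 384, 1536]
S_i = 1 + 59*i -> [1, 60, 119, 178, 237]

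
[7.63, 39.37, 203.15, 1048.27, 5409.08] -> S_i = 7.63*5.16^i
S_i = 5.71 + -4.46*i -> [5.71, 1.25, -3.21, -7.67, -12.13]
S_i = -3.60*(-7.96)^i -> [-3.6, 28.66, -228.1, 1815.69, -14452.89]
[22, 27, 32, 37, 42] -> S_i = 22 + 5*i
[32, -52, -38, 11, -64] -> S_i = Random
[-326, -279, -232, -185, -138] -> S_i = -326 + 47*i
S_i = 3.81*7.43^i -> [3.81, 28.31, 210.33, 1562.76, 11611.28]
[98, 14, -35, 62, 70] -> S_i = Random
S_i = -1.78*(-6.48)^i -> [-1.78, 11.53, -74.74, 484.33, -3138.48]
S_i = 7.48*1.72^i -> [7.48, 12.87, 22.13, 38.06, 65.47]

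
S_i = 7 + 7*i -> [7, 14, 21, 28, 35]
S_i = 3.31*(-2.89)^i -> [3.31, -9.57, 27.65, -79.9, 230.9]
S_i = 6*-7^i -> [6, -42, 294, -2058, 14406]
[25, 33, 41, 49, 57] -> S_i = 25 + 8*i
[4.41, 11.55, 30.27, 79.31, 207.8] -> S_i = 4.41*2.62^i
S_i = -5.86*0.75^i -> [-5.86, -4.4, -3.3, -2.47, -1.85]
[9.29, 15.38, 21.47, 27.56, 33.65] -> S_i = 9.29 + 6.09*i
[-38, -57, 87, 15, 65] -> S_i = Random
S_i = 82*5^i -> [82, 410, 2050, 10250, 51250]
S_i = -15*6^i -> [-15, -90, -540, -3240, -19440]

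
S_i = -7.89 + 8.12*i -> [-7.89, 0.23, 8.35, 16.47, 24.59]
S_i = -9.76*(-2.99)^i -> [-9.76, 29.18, -87.26, 260.89, -780.07]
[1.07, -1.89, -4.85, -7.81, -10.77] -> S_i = 1.07 + -2.96*i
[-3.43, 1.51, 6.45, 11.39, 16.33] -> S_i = -3.43 + 4.94*i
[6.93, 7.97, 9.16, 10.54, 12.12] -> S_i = 6.93*1.15^i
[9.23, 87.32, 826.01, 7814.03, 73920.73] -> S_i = 9.23*9.46^i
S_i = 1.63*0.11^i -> [1.63, 0.18, 0.02, 0.0, 0.0]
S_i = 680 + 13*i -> [680, 693, 706, 719, 732]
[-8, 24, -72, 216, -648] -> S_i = -8*-3^i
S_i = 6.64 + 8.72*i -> [6.64, 15.36, 24.08, 32.8, 41.52]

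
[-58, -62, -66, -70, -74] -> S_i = -58 + -4*i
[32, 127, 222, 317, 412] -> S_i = 32 + 95*i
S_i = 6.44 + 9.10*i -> [6.44, 15.54, 24.64, 33.74, 42.84]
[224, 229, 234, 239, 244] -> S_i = 224 + 5*i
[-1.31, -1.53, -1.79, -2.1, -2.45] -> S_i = -1.31*1.17^i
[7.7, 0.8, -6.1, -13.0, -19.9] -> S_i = 7.70 + -6.90*i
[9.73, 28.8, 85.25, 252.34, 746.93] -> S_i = 9.73*2.96^i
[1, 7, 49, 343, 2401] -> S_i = 1*7^i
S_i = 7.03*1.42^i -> [7.03, 9.98, 14.18, 20.13, 28.58]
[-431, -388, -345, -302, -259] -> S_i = -431 + 43*i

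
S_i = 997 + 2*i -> [997, 999, 1001, 1003, 1005]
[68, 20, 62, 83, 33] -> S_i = Random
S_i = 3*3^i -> [3, 9, 27, 81, 243]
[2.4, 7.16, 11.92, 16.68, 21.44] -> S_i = 2.40 + 4.76*i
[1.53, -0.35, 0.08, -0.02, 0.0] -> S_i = 1.53*(-0.23)^i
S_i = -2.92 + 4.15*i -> [-2.92, 1.23, 5.38, 9.53, 13.68]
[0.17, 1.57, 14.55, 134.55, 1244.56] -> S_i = 0.17*9.25^i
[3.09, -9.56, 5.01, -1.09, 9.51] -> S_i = Random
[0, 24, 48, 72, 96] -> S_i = 0 + 24*i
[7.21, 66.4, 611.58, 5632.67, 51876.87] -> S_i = 7.21*9.21^i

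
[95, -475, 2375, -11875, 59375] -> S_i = 95*-5^i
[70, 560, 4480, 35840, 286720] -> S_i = 70*8^i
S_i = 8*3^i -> [8, 24, 72, 216, 648]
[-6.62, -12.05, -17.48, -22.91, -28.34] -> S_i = -6.62 + -5.43*i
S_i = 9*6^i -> [9, 54, 324, 1944, 11664]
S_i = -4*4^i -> [-4, -16, -64, -256, -1024]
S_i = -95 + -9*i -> [-95, -104, -113, -122, -131]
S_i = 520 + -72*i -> [520, 448, 376, 304, 232]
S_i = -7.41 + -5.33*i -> [-7.41, -12.74, -18.07, -23.4, -28.73]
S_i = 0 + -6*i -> [0, -6, -12, -18, -24]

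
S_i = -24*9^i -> [-24, -216, -1944, -17496, -157464]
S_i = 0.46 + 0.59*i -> [0.46, 1.05, 1.64, 2.23, 2.82]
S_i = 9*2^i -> [9, 18, 36, 72, 144]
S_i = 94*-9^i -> [94, -846, 7614, -68526, 616734]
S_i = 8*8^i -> [8, 64, 512, 4096, 32768]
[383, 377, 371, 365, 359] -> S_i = 383 + -6*i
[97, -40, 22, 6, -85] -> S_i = Random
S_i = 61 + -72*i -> [61, -11, -83, -155, -227]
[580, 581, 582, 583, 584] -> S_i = 580 + 1*i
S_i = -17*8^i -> [-17, -136, -1088, -8704, -69632]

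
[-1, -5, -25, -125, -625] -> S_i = -1*5^i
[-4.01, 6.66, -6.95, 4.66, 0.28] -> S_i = Random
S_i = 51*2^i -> [51, 102, 204, 408, 816]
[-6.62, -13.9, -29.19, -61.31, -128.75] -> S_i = -6.62*2.10^i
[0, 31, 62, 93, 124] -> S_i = 0 + 31*i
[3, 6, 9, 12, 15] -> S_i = 3 + 3*i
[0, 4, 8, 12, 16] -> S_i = 0 + 4*i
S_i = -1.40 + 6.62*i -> [-1.4, 5.22, 11.84, 18.46, 25.08]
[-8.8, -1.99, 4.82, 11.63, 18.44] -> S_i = -8.80 + 6.81*i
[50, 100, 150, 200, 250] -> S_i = 50 + 50*i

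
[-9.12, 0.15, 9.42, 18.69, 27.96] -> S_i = -9.12 + 9.27*i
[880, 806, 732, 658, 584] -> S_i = 880 + -74*i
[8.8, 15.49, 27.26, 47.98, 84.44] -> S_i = 8.80*1.76^i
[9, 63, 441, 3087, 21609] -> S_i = 9*7^i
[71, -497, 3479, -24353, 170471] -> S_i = 71*-7^i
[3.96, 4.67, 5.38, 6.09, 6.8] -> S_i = 3.96 + 0.71*i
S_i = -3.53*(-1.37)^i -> [-3.53, 4.84, -6.63, 9.08, -12.44]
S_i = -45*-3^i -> [-45, 135, -405, 1215, -3645]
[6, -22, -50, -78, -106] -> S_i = 6 + -28*i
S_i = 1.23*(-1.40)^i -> [1.23, -1.72, 2.41, -3.38, 4.73]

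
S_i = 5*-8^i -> [5, -40, 320, -2560, 20480]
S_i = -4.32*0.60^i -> [-4.32, -2.59, -1.56, -0.93, -0.56]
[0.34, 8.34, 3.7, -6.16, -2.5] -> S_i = Random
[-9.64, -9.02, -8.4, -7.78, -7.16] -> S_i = -9.64 + 0.62*i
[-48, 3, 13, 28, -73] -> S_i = Random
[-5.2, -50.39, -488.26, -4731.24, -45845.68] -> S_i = -5.20*9.69^i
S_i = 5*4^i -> [5, 20, 80, 320, 1280]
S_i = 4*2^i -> [4, 8, 16, 32, 64]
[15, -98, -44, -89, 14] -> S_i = Random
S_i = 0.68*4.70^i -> [0.68, 3.2, 15.02, 70.6, 331.82]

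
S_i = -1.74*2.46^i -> [-1.74, -4.28, -10.53, -25.9, -63.72]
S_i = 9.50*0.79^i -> [9.5, 7.51, 5.93, 4.68, 3.7]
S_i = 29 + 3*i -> [29, 32, 35, 38, 41]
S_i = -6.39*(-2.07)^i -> [-6.39, 13.23, -27.38, 56.68, -117.32]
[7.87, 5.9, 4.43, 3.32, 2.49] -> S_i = 7.87*0.75^i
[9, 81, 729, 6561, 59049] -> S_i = 9*9^i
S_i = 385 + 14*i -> [385, 399, 413, 427, 441]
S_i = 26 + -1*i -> [26, 25, 24, 23, 22]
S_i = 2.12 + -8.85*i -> [2.12, -6.73, -15.58, -24.43, -33.28]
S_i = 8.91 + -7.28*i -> [8.91, 1.63, -5.65, -12.93, -20.21]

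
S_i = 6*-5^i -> [6, -30, 150, -750, 3750]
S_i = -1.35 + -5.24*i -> [-1.35, -6.59, -11.83, -17.07, -22.31]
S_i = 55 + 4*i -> [55, 59, 63, 67, 71]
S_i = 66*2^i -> [66, 132, 264, 528, 1056]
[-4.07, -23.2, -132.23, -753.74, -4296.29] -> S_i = -4.07*5.70^i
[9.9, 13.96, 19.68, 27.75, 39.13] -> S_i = 9.90*1.41^i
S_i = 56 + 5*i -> [56, 61, 66, 71, 76]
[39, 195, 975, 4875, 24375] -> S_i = 39*5^i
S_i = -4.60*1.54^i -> [-4.6, -7.08, -10.91, -16.8, -25.87]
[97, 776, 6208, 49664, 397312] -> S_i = 97*8^i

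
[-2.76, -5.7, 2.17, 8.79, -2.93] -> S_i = Random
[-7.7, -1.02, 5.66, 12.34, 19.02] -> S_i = -7.70 + 6.68*i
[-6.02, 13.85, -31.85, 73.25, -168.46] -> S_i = -6.02*(-2.30)^i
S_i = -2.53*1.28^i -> [-2.53, -3.24, -4.15, -5.31, -6.79]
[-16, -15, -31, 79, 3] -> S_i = Random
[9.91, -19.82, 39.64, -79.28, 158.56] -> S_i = 9.91*(-2.00)^i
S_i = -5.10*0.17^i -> [-5.1, -0.87, -0.15, -0.03, -0.0]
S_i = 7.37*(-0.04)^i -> [7.37, -0.29, 0.01, -0.0, 0.0]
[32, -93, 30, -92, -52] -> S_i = Random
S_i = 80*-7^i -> [80, -560, 3920, -27440, 192080]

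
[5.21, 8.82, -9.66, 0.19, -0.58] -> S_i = Random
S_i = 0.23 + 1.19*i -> [0.23, 1.42, 2.61, 3.8, 4.99]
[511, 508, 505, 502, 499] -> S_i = 511 + -3*i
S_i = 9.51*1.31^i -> [9.51, 12.46, 16.32, 21.38, 28.01]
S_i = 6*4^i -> [6, 24, 96, 384, 1536]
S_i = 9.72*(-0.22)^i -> [9.72, -2.14, 0.47, -0.1, 0.02]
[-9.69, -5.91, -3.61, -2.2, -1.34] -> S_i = -9.69*0.61^i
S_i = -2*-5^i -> [-2, 10, -50, 250, -1250]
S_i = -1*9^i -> [-1, -9, -81, -729, -6561]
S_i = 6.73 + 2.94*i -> [6.73, 9.67, 12.61, 15.55, 18.49]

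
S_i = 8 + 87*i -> [8, 95, 182, 269, 356]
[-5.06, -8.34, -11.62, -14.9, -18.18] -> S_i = -5.06 + -3.28*i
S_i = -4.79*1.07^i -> [-4.79, -5.13, -5.48, -5.87, -6.28]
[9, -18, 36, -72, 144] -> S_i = 9*-2^i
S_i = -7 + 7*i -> [-7, 0, 7, 14, 21]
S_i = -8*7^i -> [-8, -56, -392, -2744, -19208]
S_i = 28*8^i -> [28, 224, 1792, 14336, 114688]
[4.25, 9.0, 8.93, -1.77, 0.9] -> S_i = Random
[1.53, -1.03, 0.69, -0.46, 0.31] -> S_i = 1.53*(-0.67)^i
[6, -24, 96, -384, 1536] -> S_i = 6*-4^i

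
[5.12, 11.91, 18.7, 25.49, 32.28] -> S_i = 5.12 + 6.79*i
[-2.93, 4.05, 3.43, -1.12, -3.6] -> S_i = Random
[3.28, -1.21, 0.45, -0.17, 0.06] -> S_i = 3.28*(-0.37)^i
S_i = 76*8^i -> [76, 608, 4864, 38912, 311296]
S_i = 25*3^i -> [25, 75, 225, 675, 2025]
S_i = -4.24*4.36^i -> [-4.24, -18.49, -80.6, -351.42, -1532.19]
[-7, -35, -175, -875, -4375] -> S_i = -7*5^i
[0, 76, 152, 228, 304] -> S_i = 0 + 76*i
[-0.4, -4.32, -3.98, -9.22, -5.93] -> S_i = Random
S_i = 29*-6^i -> [29, -174, 1044, -6264, 37584]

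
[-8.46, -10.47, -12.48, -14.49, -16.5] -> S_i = -8.46 + -2.01*i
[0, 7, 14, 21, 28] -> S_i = 0 + 7*i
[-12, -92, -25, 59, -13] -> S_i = Random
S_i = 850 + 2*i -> [850, 852, 854, 856, 858]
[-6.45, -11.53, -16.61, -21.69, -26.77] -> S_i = -6.45 + -5.08*i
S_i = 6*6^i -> [6, 36, 216, 1296, 7776]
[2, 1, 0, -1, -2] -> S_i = 2 + -1*i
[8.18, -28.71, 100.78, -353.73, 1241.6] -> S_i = 8.18*(-3.51)^i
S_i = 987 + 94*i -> [987, 1081, 1175, 1269, 1363]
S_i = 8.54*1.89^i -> [8.54, 16.14, 30.51, 57.66, 108.97]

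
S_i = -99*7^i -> [-99, -693, -4851, -33957, -237699]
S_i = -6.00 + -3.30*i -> [-6.0, -9.3, -12.6, -15.9, -19.2]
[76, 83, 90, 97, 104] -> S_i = 76 + 7*i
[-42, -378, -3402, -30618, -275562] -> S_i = -42*9^i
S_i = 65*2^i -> [65, 130, 260, 520, 1040]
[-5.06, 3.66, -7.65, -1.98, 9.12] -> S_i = Random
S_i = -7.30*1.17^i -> [-7.3, -8.54, -9.99, -11.69, -13.68]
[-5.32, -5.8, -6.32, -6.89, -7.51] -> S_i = -5.32*1.09^i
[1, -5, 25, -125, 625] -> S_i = 1*-5^i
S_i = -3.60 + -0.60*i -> [-3.6, -4.2, -4.8, -5.4, -6.0]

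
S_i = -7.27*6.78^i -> [-7.27, -49.29, -334.19, -2265.81, -15362.19]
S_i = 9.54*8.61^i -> [9.54, 82.14, 707.22, 6089.17, 52427.72]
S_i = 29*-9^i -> [29, -261, 2349, -21141, 190269]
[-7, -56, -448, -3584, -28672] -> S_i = -7*8^i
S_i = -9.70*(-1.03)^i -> [-9.7, 9.99, -10.29, 10.6, -10.92]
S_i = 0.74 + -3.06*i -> [0.74, -2.32, -5.38, -8.44, -11.5]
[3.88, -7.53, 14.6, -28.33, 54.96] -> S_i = 3.88*(-1.94)^i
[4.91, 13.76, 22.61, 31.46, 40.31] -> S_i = 4.91 + 8.85*i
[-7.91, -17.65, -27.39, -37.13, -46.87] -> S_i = -7.91 + -9.74*i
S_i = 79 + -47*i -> [79, 32, -15, -62, -109]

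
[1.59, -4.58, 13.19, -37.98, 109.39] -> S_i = 1.59*(-2.88)^i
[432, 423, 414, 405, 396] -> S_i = 432 + -9*i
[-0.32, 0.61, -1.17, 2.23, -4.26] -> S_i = -0.32*(-1.91)^i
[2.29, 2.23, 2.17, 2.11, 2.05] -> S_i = 2.29 + -0.06*i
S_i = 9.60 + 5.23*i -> [9.6, 14.83, 20.06, 25.29, 30.52]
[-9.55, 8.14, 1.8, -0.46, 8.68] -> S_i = Random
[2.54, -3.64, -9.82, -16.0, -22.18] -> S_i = 2.54 + -6.18*i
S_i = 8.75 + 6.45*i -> [8.75, 15.2, 21.65, 28.1, 34.55]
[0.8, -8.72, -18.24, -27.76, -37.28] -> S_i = 0.80 + -9.52*i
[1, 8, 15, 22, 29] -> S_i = 1 + 7*i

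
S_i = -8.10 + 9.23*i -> [-8.1, 1.13, 10.36, 19.59, 28.82]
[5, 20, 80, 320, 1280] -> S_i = 5*4^i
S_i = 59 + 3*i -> [59, 62, 65, 68, 71]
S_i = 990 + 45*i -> [990, 1035, 1080, 1125, 1170]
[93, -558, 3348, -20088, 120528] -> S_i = 93*-6^i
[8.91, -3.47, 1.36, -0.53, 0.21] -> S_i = 8.91*(-0.39)^i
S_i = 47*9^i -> [47, 423, 3807, 34263, 308367]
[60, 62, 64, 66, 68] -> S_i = 60 + 2*i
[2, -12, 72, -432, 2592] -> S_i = 2*-6^i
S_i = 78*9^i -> [78, 702, 6318, 56862, 511758]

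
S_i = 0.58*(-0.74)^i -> [0.58, -0.43, 0.32, -0.24, 0.17]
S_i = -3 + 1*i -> [-3, -2, -1, 0, 1]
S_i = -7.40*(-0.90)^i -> [-7.4, 6.66, -5.99, 5.39, -4.86]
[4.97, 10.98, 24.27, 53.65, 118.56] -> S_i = 4.97*2.21^i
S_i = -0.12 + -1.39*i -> [-0.12, -1.51, -2.9, -4.29, -5.68]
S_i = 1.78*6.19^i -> [1.78, 11.02, 68.2, 422.17, 2613.26]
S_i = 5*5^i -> [5, 25, 125, 625, 3125]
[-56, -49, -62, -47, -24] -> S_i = Random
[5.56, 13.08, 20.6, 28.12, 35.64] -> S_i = 5.56 + 7.52*i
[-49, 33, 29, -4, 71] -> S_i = Random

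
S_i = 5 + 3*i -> [5, 8, 11, 14, 17]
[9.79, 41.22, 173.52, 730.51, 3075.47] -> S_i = 9.79*4.21^i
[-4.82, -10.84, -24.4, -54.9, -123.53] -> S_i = -4.82*2.25^i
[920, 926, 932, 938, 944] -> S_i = 920 + 6*i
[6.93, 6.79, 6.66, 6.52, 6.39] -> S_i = 6.93*0.98^i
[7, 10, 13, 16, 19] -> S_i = 7 + 3*i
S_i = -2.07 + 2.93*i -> [-2.07, 0.86, 3.79, 6.72, 9.65]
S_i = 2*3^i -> [2, 6, 18, 54, 162]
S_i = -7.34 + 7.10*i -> [-7.34, -0.24, 6.86, 13.96, 21.06]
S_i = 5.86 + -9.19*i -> [5.86, -3.33, -12.52, -21.71, -30.9]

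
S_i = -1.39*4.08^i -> [-1.39, -5.67, -23.14, -94.41, -385.17]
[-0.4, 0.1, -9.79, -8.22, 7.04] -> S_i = Random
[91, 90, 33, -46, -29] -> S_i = Random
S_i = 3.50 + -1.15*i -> [3.5, 2.35, 1.2, 0.05, -1.1]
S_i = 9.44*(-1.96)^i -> [9.44, -18.5, 36.26, -71.08, 139.31]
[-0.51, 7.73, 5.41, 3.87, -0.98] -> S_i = Random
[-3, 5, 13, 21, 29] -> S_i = -3 + 8*i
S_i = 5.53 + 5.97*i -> [5.53, 11.5, 17.47, 23.44, 29.41]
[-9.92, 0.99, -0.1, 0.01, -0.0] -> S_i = -9.92*(-0.10)^i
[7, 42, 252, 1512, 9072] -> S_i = 7*6^i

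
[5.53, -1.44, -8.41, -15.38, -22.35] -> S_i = 5.53 + -6.97*i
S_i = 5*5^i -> [5, 25, 125, 625, 3125]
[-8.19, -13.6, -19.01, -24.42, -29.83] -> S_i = -8.19 + -5.41*i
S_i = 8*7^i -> [8, 56, 392, 2744, 19208]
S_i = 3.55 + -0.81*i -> [3.55, 2.74, 1.93, 1.12, 0.31]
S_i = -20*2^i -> [-20, -40, -80, -160, -320]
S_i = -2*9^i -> [-2, -18, -162, -1458, -13122]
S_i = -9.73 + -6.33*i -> [-9.73, -16.06, -22.39, -28.72, -35.05]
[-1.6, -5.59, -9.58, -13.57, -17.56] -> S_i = -1.60 + -3.99*i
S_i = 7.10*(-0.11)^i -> [7.1, -0.78, 0.09, -0.01, 0.0]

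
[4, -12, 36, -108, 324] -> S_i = 4*-3^i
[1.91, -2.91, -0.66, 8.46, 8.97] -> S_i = Random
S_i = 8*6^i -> [8, 48, 288, 1728, 10368]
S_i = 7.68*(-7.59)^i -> [7.68, -58.29, 442.43, -3358.05, 25487.56]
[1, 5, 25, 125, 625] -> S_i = 1*5^i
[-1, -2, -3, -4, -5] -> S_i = -1 + -1*i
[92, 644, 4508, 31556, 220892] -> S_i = 92*7^i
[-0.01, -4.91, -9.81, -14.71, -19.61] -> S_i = -0.01 + -4.90*i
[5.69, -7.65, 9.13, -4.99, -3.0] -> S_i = Random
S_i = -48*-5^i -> [-48, 240, -1200, 6000, -30000]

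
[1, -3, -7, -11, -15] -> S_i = 1 + -4*i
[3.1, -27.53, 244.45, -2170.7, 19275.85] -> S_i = 3.10*(-8.88)^i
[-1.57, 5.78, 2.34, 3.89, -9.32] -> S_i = Random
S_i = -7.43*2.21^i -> [-7.43, -16.42, -36.29, -80.2, -177.24]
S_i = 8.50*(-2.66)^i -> [8.5, -22.61, 60.14, -159.98, 425.54]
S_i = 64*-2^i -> [64, -128, 256, -512, 1024]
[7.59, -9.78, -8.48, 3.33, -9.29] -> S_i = Random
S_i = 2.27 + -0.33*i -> [2.27, 1.94, 1.61, 1.28, 0.95]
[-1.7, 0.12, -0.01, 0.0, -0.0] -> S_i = -1.70*(-0.07)^i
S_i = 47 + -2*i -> [47, 45, 43, 41, 39]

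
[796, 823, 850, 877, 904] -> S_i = 796 + 27*i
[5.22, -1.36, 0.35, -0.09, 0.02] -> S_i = 5.22*(-0.26)^i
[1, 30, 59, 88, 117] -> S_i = 1 + 29*i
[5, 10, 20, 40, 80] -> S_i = 5*2^i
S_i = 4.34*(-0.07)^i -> [4.34, -0.3, 0.02, -0.0, 0.0]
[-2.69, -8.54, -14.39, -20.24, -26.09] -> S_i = -2.69 + -5.85*i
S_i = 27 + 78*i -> [27, 105, 183, 261, 339]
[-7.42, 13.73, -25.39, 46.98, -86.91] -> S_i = -7.42*(-1.85)^i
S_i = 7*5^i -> [7, 35, 175, 875, 4375]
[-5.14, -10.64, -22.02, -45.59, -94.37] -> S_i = -5.14*2.07^i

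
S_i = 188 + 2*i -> [188, 190, 192, 194, 196]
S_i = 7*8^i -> [7, 56, 448, 3584, 28672]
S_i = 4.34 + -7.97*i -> [4.34, -3.63, -11.6, -19.57, -27.54]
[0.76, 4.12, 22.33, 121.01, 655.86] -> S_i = 0.76*5.42^i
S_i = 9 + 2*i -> [9, 11, 13, 15, 17]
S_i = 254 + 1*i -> [254, 255, 256, 257, 258]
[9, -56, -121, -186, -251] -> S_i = 9 + -65*i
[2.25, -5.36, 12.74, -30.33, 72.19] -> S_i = 2.25*(-2.38)^i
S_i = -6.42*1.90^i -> [-6.42, -12.2, -23.18, -44.03, -83.67]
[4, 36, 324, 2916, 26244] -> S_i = 4*9^i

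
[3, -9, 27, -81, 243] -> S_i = 3*-3^i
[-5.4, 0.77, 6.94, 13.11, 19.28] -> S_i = -5.40 + 6.17*i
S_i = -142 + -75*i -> [-142, -217, -292, -367, -442]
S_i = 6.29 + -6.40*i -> [6.29, -0.11, -6.51, -12.91, -19.31]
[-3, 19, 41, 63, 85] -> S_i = -3 + 22*i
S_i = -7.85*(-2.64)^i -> [-7.85, 20.72, -54.71, 144.44, -381.32]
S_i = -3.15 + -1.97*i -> [-3.15, -5.12, -7.09, -9.06, -11.03]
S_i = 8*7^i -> [8, 56, 392, 2744, 19208]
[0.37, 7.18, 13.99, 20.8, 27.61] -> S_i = 0.37 + 6.81*i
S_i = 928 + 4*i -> [928, 932, 936, 940, 944]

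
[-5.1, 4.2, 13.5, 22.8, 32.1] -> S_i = -5.10 + 9.30*i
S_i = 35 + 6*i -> [35, 41, 47, 53, 59]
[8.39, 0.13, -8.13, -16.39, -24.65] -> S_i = 8.39 + -8.26*i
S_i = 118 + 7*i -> [118, 125, 132, 139, 146]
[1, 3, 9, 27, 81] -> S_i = 1*3^i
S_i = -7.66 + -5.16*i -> [-7.66, -12.82, -17.98, -23.14, -28.3]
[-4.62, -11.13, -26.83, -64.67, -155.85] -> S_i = -4.62*2.41^i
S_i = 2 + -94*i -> [2, -92, -186, -280, -374]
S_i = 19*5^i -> [19, 95, 475, 2375, 11875]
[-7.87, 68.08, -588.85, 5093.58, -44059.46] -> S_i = -7.87*(-8.65)^i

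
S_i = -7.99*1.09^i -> [-7.99, -8.71, -9.49, -10.35, -11.28]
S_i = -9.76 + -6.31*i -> [-9.76, -16.07, -22.38, -28.69, -35.0]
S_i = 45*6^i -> [45, 270, 1620, 9720, 58320]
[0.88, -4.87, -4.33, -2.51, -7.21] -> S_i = Random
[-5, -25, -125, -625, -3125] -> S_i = -5*5^i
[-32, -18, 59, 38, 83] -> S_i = Random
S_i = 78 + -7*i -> [78, 71, 64, 57, 50]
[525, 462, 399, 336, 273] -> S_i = 525 + -63*i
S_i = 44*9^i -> [44, 396, 3564, 32076, 288684]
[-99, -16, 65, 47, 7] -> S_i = Random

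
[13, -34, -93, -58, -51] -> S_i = Random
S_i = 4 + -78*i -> [4, -74, -152, -230, -308]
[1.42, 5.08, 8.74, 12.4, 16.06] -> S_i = 1.42 + 3.66*i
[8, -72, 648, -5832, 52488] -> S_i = 8*-9^i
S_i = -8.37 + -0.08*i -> [-8.37, -8.45, -8.53, -8.61, -8.69]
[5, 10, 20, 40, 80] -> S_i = 5*2^i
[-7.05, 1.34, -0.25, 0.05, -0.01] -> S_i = -7.05*(-0.19)^i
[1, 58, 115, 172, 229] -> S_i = 1 + 57*i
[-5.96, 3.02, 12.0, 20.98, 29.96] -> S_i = -5.96 + 8.98*i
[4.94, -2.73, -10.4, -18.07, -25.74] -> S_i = 4.94 + -7.67*i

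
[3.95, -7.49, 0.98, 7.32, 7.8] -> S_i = Random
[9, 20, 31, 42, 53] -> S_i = 9 + 11*i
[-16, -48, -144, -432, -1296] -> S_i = -16*3^i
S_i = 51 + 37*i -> [51, 88, 125, 162, 199]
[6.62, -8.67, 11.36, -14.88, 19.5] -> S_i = 6.62*(-1.31)^i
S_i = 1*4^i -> [1, 4, 16, 64, 256]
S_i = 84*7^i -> [84, 588, 4116, 28812, 201684]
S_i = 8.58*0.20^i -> [8.58, 1.72, 0.34, 0.07, 0.01]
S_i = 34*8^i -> [34, 272, 2176, 17408, 139264]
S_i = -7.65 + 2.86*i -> [-7.65, -4.79, -1.93, 0.93, 3.79]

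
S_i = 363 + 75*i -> [363, 438, 513, 588, 663]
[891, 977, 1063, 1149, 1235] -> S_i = 891 + 86*i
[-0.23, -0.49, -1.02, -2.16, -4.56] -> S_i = -0.23*2.11^i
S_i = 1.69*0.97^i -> [1.69, 1.64, 1.59, 1.54, 1.5]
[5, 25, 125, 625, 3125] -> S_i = 5*5^i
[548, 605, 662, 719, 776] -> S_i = 548 + 57*i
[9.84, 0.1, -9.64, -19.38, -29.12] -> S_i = 9.84 + -9.74*i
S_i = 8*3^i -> [8, 24, 72, 216, 648]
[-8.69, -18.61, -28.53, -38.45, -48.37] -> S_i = -8.69 + -9.92*i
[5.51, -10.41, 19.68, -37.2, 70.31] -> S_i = 5.51*(-1.89)^i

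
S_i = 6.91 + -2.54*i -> [6.91, 4.37, 1.83, -0.71, -3.25]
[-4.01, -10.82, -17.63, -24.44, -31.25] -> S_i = -4.01 + -6.81*i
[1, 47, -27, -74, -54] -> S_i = Random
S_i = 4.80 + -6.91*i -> [4.8, -2.11, -9.02, -15.93, -22.84]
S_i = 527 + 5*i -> [527, 532, 537, 542, 547]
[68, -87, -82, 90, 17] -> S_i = Random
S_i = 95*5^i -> [95, 475, 2375, 11875, 59375]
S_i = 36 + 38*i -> [36, 74, 112, 150, 188]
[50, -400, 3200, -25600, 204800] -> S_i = 50*-8^i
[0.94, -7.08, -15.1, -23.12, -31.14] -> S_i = 0.94 + -8.02*i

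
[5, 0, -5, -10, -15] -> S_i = 5 + -5*i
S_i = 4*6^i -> [4, 24, 144, 864, 5184]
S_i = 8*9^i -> [8, 72, 648, 5832, 52488]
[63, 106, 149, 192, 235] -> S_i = 63 + 43*i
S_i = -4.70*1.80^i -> [-4.7, -8.46, -15.23, -27.41, -49.34]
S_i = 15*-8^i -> [15, -120, 960, -7680, 61440]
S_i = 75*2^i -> [75, 150, 300, 600, 1200]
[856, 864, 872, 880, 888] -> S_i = 856 + 8*i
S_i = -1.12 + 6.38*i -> [-1.12, 5.26, 11.64, 18.02, 24.4]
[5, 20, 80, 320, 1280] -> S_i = 5*4^i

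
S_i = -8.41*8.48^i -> [-8.41, -71.32, -604.77, -5128.42, -43489.0]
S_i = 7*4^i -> [7, 28, 112, 448, 1792]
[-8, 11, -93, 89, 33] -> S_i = Random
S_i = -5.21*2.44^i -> [-5.21, -12.71, -31.02, -75.68, -184.67]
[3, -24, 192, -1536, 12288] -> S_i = 3*-8^i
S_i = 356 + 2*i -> [356, 358, 360, 362, 364]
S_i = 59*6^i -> [59, 354, 2124, 12744, 76464]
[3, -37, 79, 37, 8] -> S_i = Random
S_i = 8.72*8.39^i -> [8.72, 73.16, 613.82, 5149.94, 43208.02]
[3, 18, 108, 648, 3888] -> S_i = 3*6^i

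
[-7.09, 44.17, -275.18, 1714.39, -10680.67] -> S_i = -7.09*(-6.23)^i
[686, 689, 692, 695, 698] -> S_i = 686 + 3*i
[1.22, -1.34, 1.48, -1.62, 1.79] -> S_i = 1.22*(-1.10)^i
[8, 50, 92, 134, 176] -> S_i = 8 + 42*i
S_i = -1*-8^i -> [-1, 8, -64, 512, -4096]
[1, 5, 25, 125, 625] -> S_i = 1*5^i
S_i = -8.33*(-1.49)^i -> [-8.33, 12.41, -18.49, 27.56, -41.06]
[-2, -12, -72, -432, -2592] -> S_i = -2*6^i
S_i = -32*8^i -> [-32, -256, -2048, -16384, -131072]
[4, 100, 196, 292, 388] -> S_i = 4 + 96*i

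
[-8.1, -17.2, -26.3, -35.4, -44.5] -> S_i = -8.10 + -9.10*i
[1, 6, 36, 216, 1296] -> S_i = 1*6^i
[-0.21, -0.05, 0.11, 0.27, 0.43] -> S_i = -0.21 + 0.16*i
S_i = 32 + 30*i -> [32, 62, 92, 122, 152]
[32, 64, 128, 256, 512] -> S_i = 32*2^i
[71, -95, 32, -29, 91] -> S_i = Random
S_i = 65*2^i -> [65, 130, 260, 520, 1040]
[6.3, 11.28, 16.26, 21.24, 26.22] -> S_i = 6.30 + 4.98*i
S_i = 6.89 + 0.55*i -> [6.89, 7.44, 7.99, 8.54, 9.09]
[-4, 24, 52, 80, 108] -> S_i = -4 + 28*i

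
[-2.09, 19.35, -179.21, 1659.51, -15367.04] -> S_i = -2.09*(-9.26)^i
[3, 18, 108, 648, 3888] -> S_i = 3*6^i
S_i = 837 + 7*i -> [837, 844, 851, 858, 865]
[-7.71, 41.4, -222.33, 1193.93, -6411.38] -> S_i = -7.71*(-5.37)^i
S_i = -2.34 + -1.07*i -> [-2.34, -3.41, -4.48, -5.55, -6.62]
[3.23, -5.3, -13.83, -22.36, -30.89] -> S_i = 3.23 + -8.53*i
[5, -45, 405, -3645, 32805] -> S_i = 5*-9^i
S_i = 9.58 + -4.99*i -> [9.58, 4.59, -0.4, -5.39, -10.38]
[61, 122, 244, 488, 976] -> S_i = 61*2^i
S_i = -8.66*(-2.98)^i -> [-8.66, 25.81, -76.9, 229.17, -682.94]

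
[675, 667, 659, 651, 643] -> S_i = 675 + -8*i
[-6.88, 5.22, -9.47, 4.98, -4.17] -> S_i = Random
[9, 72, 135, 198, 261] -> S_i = 9 + 63*i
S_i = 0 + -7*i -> [0, -7, -14, -21, -28]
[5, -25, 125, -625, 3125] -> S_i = 5*-5^i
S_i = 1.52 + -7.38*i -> [1.52, -5.86, -13.24, -20.62, -28.0]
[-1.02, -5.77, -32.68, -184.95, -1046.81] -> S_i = -1.02*5.66^i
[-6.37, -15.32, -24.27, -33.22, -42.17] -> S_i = -6.37 + -8.95*i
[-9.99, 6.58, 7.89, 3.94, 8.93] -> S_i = Random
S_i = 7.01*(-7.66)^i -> [7.01, -53.7, 411.32, -3150.68, 24134.21]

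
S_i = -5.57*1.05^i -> [-5.57, -5.85, -6.14, -6.45, -6.77]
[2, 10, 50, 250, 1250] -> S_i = 2*5^i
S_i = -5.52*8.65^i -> [-5.52, -47.75, -413.02, -3572.62, -30903.2]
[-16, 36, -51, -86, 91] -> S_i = Random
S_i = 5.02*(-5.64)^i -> [5.02, -28.31, 159.68, -900.62, 5079.49]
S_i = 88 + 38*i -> [88, 126, 164, 202, 240]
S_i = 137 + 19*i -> [137, 156, 175, 194, 213]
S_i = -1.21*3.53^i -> [-1.21, -4.27, -15.08, -53.22, -187.88]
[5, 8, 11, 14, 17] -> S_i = 5 + 3*i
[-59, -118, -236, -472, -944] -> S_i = -59*2^i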